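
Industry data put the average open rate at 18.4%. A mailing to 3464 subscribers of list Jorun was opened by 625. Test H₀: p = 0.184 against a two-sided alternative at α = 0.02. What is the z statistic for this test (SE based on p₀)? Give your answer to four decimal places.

p̂ = 625/3464 = 0.180427.
Under H₀, SE = √(0.184·0.816/3464) = √(4.33441e-05) = 0.006584.
z = (0.180427 − 0.184)/0.006584 = -0.003573/0.006584 = -0.5427.
Two-sided p-value ≈ 2·Φ(−0.543) = 0.5874, so at α = 0.02 we fail to reject H₀.

z = -0.5427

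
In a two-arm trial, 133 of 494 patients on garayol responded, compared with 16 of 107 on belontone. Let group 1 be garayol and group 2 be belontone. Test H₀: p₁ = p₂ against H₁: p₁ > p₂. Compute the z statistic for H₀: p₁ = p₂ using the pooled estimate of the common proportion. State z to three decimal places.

z = 2.600

p̂₁ = 133/494 = 0.26923, p̂₂ = 16/107 = 0.14953.
Pooled p̂ = (133+16)/(494+107) = 149/601 = 0.24792.
SE = √(0.186456 × 0.0113701) = 0.04604.
z = (0.26923 − 0.14953)/0.04604 = 0.11970/0.04604 = 2.600.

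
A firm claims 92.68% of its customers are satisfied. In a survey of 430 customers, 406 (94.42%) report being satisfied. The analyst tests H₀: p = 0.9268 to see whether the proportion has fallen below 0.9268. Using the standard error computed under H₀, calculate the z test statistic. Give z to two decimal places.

z = 1.38

p̂ = 406/430 ≈ 0.9442.
SE = √(p₀(1−p₀)/n) = √(0.067842/430) = 0.0126.
z = (0.9442 − 0.9268)/0.0126 = 0.0174/0.0126 = 1.38.
p-value = P(Z < 1.384) ≈ 0.9168.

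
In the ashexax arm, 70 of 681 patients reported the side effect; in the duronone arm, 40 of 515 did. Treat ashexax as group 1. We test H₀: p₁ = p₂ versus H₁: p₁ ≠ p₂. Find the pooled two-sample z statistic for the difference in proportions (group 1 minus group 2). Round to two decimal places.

p̂₁ = 70/681 ≈ 0.1028, p̂₂ = 40/515 ≈ 0.0777.
Pooled p̂ = (70+40)/(681+515) = 110/1196 = 0.0920.
SE = √(0.0835142 × 0.00341018) = 0.0169.
z = (0.1028 − 0.0777)/0.0169 = 0.0251/0.0169 = 1.49.
p-value = 2·P(Z > 1.489) ≈ 0.1366.

z = 1.49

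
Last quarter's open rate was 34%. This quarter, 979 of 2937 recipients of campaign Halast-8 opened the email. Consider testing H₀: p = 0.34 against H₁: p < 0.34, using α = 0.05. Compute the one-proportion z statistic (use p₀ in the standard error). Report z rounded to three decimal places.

p̂ = 979/2937 ≈ 0.33333.
Standard error under H₀: √(0.34×0.66/2937) = 0.00874.
z = (0.33333 − 0.34)/0.00874 = -0.00667/0.00874 = -0.763.
p-value = P(Z < -0.763) ≈ 0.2228, so at α = 0.05 we fail to reject H₀.

z = -0.763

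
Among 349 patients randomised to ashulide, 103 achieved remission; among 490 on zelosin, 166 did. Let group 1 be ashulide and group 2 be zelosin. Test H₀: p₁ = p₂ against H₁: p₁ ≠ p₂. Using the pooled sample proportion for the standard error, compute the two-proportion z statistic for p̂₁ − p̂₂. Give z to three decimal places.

z = -1.335

p̂₁ = 103/349 = 0.29513, p̂₂ = 166/490 = 0.33878.
Pooled p̂ = (103+166)/(349+490) = 269/839 = 0.32062.
SE = √(p̂(1−p̂)(1/n₁+1/n₂)) = √(0.32062·0.67938·0.00490615) = √(0.00106867) = 0.03269.
z = (0.29513 − 0.33878)/0.03269 = -0.04365/0.03269 = -1.335.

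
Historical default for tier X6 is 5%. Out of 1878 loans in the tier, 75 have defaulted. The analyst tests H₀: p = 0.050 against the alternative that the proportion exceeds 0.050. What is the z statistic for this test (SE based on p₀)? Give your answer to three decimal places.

p̂ = 75/1878 ≈ 0.039936.
Standard error under H₀: √(0.05×0.95/1878) = 0.005029.
z = (0.039936 − 0.05)/0.005029 = -0.010064/0.005029 = -2.001.

z = -2.001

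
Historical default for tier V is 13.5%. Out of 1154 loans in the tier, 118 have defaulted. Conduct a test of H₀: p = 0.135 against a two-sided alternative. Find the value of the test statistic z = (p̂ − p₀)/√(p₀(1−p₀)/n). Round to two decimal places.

z = -3.26

p̂ = 118/1154 = 0.10225.
Standard error under H₀: √(0.135×0.865/1154) = 0.01006.
z = (0.10225 − 0.135)/0.01006 = -0.03275/0.01006 = -3.26.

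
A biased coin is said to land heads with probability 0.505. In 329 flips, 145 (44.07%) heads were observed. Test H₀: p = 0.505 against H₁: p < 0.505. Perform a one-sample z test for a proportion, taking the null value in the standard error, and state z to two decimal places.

z = -2.33

p̂ = 145/329 ≈ 0.4407.
Standard error under H₀: √(0.505×0.495/329) = 0.0276.
z = (0.4407 − 0.505)/0.0276 = -0.0643/0.0276 = -2.33.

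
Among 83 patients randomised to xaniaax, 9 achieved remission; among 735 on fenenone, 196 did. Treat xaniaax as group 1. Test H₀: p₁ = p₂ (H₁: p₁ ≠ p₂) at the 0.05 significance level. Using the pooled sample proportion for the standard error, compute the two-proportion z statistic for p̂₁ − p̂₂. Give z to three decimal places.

p̂₁ = 9/83 ≈ 0.10843, p̂₂ = 196/735 ≈ 0.26667.
Pooled p̂ = (9+196)/(83+735) = 205/818 = 0.25061.
SE = √(0.187805 × 0.0134087) = 0.05018.
z = (0.10843 − 0.26667)/0.05018 = -0.15824/0.05018 = -3.153.
p-value = 2·P(Z > 3.153) ≈ 0.0016; since p < α = 0.05, reject H₀.

z = -3.153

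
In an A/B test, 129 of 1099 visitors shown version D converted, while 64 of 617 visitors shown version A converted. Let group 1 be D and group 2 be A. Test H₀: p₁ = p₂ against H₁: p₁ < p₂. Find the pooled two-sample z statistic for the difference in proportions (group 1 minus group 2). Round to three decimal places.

z = 0.859

p̂₁ = 129/1099 = 0.11738, p̂₂ = 64/617 = 0.10373.
Pooled p̂ = (129+64)/(1099+617) = 193/1716 = 0.11247.
SE = √(0.0998212 × 0.00253066) = 0.01589.
z = (0.11738 − 0.10373)/0.01589 = 0.01365/0.01589 = 0.859.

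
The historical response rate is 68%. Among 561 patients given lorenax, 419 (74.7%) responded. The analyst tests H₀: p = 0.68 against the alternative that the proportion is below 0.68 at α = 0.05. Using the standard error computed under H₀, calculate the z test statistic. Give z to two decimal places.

z = 3.40

p̂ = 419/561 = 0.7469.
Under H₀, SE = √(0.68·0.32/561) = √(0.000387879) = 0.0197.
z = (0.7469 − 0.68)/0.0197 = 0.0669/0.0197 = 3.40.
p-value = P(Z < 3.396) ≈ 0.9997; since p > α = 0.05, fail to reject H₀.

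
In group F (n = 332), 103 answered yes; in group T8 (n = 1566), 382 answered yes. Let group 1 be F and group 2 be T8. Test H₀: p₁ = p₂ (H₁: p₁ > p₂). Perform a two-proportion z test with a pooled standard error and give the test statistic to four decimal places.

p̂₁ = 103/332 ≈ 0.310241, p̂₂ = 382/1566 ≈ 0.243934.
Pooled p̂ = (103+382)/(332+1566) = 485/1898 = 0.255532.
SE = √(0.190235 × 0.00365062) = 0.026353.
z = (0.310241 − 0.243934)/0.026353 = 0.066307/0.026353 = 2.5161.
p-value = P(Z > 2.516) ≈ 0.0059.

z = 2.5161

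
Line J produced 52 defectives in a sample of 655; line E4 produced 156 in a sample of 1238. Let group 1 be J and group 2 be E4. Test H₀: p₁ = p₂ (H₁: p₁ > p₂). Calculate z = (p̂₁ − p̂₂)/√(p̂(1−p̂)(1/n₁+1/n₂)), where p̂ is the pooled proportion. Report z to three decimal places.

z = -3.085

p̂₁ = 52/655 = 0.07939, p̂₂ = 156/1238 = 0.12601.
Pooled p̂ = (52+156)/(655+1238) = 208/1893 = 0.10988.
SE = √(0.0978052 × 0.00233447) = 0.01511.
z = (0.07939 − 0.12601)/0.01511 = -0.04662/0.01511 = -3.085.
p-value = P(Z > -3.085) ≈ 0.9990.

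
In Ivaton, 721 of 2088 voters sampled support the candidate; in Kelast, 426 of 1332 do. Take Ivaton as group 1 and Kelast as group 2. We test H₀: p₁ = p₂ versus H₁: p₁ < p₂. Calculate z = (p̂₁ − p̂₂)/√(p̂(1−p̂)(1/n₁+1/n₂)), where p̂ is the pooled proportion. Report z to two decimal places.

z = 1.54

p̂₁ = 721/2088 ≈ 0.3453, p̂₂ = 426/1332 ≈ 0.3198.
Pooled p̂ = (721+426)/(2088+1332) = 1147/3420 = 0.3354.
SE = √(0.2229 × 0.00122968) = 0.0166.
z = (0.3453 − 0.3198)/0.0166 = 0.0255/0.0166 = 1.54.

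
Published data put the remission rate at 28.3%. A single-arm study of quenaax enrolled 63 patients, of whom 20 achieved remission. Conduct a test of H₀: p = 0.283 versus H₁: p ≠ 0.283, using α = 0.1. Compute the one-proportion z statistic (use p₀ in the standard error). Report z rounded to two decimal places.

p̂ = 20/63 ≈ 0.3175.
Standard error under H₀: √(0.283×0.717/63) = 0.0568.
z = (0.3175 − 0.283)/0.0568 = 0.0345/0.0568 = 0.61.
Two-sided p-value ≈ 2·Φ(−0.607) = 0.5437, so at α = 0.1 we fail to reject H₀.

z = 0.61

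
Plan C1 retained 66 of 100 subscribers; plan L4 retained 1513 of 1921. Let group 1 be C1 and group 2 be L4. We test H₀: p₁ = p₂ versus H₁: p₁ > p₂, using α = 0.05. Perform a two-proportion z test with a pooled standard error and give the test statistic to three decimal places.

p̂₁ = 66/100 = 0.66000, p̂₂ = 1513/1921 = 0.78761.
Pooled p̂ = (66+1513)/(100+1921) = 1579/2021 = 0.78130.
SE = √(0.170872 × 0.0105206) = 0.04240.
z = (0.66000 − 0.78761)/0.04240 = -0.12761/0.04240 = -3.010.
p-value = P(Z > -3.010) ≈ 0.9987; since p > α = 0.05, fail to reject H₀.

z = -3.010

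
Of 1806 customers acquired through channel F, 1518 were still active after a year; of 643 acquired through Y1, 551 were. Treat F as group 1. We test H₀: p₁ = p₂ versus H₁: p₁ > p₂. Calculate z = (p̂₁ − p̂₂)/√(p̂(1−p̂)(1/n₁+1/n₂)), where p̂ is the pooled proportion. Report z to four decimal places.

z = -0.9857

p̂₁ = 1518/1806 = 0.840532, p̂₂ = 551/643 = 0.856921.
Pooled p̂ = (1518+551)/(1806+643) = 2069/2449 = 0.844835.
SE = √(0.131089 × 0.00210892) = 0.016627.
z = (0.840532 − 0.856921)/0.016627 = -0.016389/0.016627 = -0.9857.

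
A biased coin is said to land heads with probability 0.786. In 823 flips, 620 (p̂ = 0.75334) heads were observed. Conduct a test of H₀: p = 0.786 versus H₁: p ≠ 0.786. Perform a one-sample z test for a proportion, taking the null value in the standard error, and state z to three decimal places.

p̂ = 620/823 ≈ 0.75334.
SE = √(p₀(1−p₀)/n) = √(0.1682/823) = 0.01430.
z = (0.75334 − 0.786)/0.01430 = -0.03266/0.01430 = -2.284.

z = -2.284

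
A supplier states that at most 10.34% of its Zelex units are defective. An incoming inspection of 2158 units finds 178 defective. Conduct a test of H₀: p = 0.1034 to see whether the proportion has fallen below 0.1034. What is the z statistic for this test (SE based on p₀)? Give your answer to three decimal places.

z = -3.191

p̂ = 178/2158 = 0.082484.
Under H₀, SE = √(0.1034·0.8966/2158) = √(4.29604e-05) = 0.006554.
z = (0.082484 − 0.1034)/0.006554 = -0.020916/0.006554 = -3.191.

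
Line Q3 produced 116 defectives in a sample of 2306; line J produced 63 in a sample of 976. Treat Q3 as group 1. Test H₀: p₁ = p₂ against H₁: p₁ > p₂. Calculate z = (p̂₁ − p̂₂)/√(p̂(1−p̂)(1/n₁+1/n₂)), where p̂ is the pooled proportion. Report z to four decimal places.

p̂₁ = 116/2306 ≈ 0.050304, p̂₂ = 63/976 ≈ 0.064549.
Pooled p̂ = (116+63)/(2306+976) = 179/3282 = 0.054540.
SE = √(0.0515653 × 0.00145824) = 0.008671.
z = (0.050304 − 0.064549)/0.008671 = -0.014245/0.008671 = -1.6428.

z = -1.6428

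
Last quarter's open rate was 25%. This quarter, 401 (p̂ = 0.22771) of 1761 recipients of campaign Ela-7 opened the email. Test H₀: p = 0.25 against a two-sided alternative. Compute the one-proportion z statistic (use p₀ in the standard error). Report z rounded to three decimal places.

z = -2.160

p̂ = 401/1761 ≈ 0.22771.
Under H₀, SE = √(0.25·0.75/1761) = √(0.000106474) = 0.01032.
z = (0.22771 − 0.25)/0.01032 = -0.02229/0.01032 = -2.160.
p-value = 2·P(Z > 2.160) ≈ 0.0308.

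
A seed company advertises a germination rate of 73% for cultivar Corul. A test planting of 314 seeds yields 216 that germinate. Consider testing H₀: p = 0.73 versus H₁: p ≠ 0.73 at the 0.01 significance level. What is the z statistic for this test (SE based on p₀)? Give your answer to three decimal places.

z = -1.680

p̂ = 216/314 = 0.687898.
Under H₀, SE = √(0.73·0.27/314) = √(0.000627707) = 0.025054.
z = (0.687898 − 0.73)/0.025054 = -0.042102/0.025054 = -1.680.
Two-sided p-value ≈ 2·Φ(−1.680) = 0.0929, so at α = 0.01 we fail to reject H₀.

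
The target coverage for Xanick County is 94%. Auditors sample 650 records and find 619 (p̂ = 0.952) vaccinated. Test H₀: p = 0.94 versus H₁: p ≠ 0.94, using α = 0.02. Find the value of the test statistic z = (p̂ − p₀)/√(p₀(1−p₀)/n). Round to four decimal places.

p̂ = 619/650 = 0.952308.
Standard error under H₀: √(0.94×0.06/650) = 0.009315.
z = (0.952308 − 0.94)/0.009315 = 0.012308/0.009315 = 1.3213.
p-value = 2·P(Z > 1.321) ≈ 0.1864; since p > α = 0.02, fail to reject H₀.

z = 1.3213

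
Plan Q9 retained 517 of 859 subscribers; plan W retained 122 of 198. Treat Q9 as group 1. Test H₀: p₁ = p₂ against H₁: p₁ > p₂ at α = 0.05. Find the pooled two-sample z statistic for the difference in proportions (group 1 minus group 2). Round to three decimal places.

p̂₁ = 517/859 ≈ 0.60186, p̂₂ = 122/198 ≈ 0.61616.
Pooled p̂ = (517+122)/(859+198) = 639/1057 = 0.60454.
SE = √(0.239071 × 0.00621465) = 0.03855.
z = (0.60186 − 0.61616)/0.03855 = -0.01430/0.03855 = -0.371.
p-value = P(Z > -0.371) ≈ 0.6447. With α = 0.05, fail to reject H₀.

z = -0.371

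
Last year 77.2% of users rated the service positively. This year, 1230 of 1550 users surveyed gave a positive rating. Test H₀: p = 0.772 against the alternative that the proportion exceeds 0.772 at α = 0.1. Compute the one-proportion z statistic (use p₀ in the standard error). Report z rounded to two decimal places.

p̂ = 1230/1550 = 0.79355.
SE = √(p₀(1−p₀)/n) = √(0.17602/1550) = 0.01066.
z = (0.79355 − 0.772)/0.01066 = 0.02155/0.01066 = 2.02.
p-value = P(Z > 2.022) ≈ 0.0216. With α = 0.1, reject H₀.

z = 2.02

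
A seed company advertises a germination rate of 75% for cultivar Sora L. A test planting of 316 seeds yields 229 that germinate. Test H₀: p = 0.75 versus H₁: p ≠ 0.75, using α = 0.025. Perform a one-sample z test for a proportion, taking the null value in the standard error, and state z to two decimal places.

z = -1.04

p̂ = 229/316 ≈ 0.7247.
Under H₀, SE = √(0.75·0.25/316) = √(0.000593354) = 0.0244.
z = (0.7247 − 0.75)/0.0244 = -0.0253/0.0244 = -1.04.
Two-sided p-value ≈ 2·Φ(−1.039) = 0.2987, so at α = 0.025 we fail to reject H₀.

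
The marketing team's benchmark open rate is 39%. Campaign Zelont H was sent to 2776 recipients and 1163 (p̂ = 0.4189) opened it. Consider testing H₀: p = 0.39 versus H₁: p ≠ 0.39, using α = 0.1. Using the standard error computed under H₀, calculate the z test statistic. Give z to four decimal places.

z = 3.1270

p̂ = 1163/2776 = 0.4189481.
Under H₀, SE = √(0.39·0.61/2776) = √(8.56988e-05) = 0.0092574.
z = (0.4189481 − 0.39)/0.0092574 = 0.0289481/0.0092574 = 3.1270.
p-value = 2·P(Z > 3.127) ≈ 0.0018. With α = 0.1, reject H₀.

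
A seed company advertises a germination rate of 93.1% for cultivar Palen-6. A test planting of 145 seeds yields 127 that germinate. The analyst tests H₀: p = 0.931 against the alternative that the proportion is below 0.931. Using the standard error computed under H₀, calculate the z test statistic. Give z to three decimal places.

p̂ = 127/145 = 0.875862.
Under H₀, SE = √(0.931·0.069/145) = √(0.000443028) = 0.021048.
z = (0.875862 − 0.931)/0.021048 = -0.055138/0.021048 = -2.620.

z = -2.620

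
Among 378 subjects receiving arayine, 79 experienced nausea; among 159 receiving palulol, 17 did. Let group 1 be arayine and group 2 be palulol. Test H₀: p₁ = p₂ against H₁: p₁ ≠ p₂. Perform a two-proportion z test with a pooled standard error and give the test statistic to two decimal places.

p̂₁ = 79/378 = 0.2090, p̂₂ = 17/159 = 0.1069.
Pooled p̂ = (79+17)/(378+159) = 96/537 = 0.1788.
SE = √(0.146812 × 0.00893481) = 0.0362.
z = (0.2090 − 0.1069)/0.0362 = 0.1021/0.0362 = 2.82.
Two-sided p-value ≈ 2·Φ(−2.818) = 0.0048.

z = 2.82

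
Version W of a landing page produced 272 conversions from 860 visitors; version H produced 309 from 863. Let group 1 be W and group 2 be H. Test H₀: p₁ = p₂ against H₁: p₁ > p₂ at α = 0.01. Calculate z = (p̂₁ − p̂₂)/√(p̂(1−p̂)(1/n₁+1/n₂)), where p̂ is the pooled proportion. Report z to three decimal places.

p̂₁ = 272/860 = 0.31628, p̂₂ = 309/863 = 0.35805.
Pooled p̂ = (272+309)/(860+863) = 581/1723 = 0.33720.
SE = √(p̂(1−p̂)(1/n₁+1/n₂)) = √(0.33720·0.66280·0.00232154) = √(0.000518857) = 0.02278.
z = (0.31628 − 0.35805)/0.02278 = -0.04177/0.02278 = -1.834.
p-value = P(Z > -1.834) ≈ 0.9667; since p > α = 0.01, fail to reject H₀.

z = -1.834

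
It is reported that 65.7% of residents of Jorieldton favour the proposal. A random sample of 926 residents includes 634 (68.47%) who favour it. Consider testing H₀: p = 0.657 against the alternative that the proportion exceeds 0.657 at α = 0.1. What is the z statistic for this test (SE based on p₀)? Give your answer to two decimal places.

p̂ = 634/926 = 0.68467.
Under H₀, SE = √(0.657·0.343/926) = √(0.00024336) = 0.01560.
z = (0.68467 − 0.657)/0.01560 = 0.02767/0.01560 = 1.77.
p-value = P(Z > 1.773) ≈ 0.0381, so at α = 0.1 we reject H₀.

z = 1.77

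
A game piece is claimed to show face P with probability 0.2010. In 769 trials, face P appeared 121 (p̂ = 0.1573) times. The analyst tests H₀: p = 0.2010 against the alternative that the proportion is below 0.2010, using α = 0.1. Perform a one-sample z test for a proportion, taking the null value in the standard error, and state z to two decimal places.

p̂ = 121/769 = 0.15735.
Standard error under H₀: √(0.201×0.799/769) = 0.01445.
z = (0.15735 − 0.201)/0.01445 = -0.04365/0.01445 = -3.02.
p-value = P(Z < -3.021) ≈ 0.0013. With α = 0.1, reject H₀.

z = -3.02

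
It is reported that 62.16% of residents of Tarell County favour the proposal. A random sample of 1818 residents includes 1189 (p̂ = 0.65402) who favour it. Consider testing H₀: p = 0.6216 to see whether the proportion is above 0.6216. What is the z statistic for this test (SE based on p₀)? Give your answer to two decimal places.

p̂ = 1189/1818 ≈ 0.65402.
Standard error under H₀: √(0.6216×0.3784/1818) = 0.01137.
z = (0.65402 − 0.6216)/0.01137 = 0.03242/0.01137 = 2.85.

z = 2.85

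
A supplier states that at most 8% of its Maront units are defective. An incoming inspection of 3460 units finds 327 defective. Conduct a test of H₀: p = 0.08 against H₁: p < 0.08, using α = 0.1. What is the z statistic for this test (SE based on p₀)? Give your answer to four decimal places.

p̂ = 327/3460 = 0.0945087.
Standard error under H₀: √(0.08×0.92/3460) = 0.0046121.
z = (0.0945087 − 0.08)/0.0046121 = 0.0145087/0.0046121 = 3.1458.
p-value = P(Z < 3.146) ≈ 0.9992; since p > α = 0.1, fail to reject H₀.

z = 3.1458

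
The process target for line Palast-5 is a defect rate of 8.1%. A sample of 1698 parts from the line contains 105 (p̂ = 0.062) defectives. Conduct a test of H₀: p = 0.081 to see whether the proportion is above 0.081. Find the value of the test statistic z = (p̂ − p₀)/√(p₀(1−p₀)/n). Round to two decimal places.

z = -2.89

p̂ = 105/1698 = 0.06184.
Standard error under H₀: √(0.081×0.919/1698) = 0.00662.
z = (0.06184 − 0.081)/0.00662 = -0.01916/0.00662 = -2.89.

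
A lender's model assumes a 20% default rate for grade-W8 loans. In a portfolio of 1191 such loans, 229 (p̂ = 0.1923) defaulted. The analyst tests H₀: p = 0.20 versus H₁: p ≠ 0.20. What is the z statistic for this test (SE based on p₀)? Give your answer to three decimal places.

z = -0.666

p̂ = 229/1191 ≈ 0.19228.
Under H₀, SE = √(0.2·0.8/1191) = √(0.000134341) = 0.01159.
z = (0.19228 − 0.2)/0.01159 = -0.00772/0.01159 = -0.666.
p-value = 2·P(Z > 0.666) ≈ 0.5051.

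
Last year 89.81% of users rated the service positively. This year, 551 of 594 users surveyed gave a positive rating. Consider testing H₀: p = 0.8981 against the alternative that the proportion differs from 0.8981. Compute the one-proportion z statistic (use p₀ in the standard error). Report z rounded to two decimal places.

p̂ = 551/594 = 0.9276.
Under H₀, SE = √(0.8981·0.1019/594) = √(0.000154068) = 0.0124.
z = (0.9276 − 0.8981)/0.0124 = 0.0295/0.0124 = 2.38.
Two-sided p-value ≈ 2·Φ(−2.377) = 0.0174.

z = 2.38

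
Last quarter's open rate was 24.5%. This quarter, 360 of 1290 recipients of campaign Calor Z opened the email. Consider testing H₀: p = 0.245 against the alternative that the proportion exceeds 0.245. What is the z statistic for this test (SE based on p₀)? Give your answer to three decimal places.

z = 2.845

p̂ = 360/1290 = 0.279070.
SE = √(p₀(1−p₀)/n) = √(0.18498/1290) = 0.011975.
z = (0.279070 − 0.245)/0.011975 = 0.034070/0.011975 = 2.845.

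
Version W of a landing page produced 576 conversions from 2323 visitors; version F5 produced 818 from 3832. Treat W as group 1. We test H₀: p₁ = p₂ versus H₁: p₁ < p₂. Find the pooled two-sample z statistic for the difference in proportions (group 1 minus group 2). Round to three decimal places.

z = 3.134

p̂₁ = 576/2323 = 0.247955, p̂₂ = 818/3832 = 0.213466.
Pooled p̂ = (576+818)/(2323+3832) = 1394/6155 = 0.226483.
SE = √(0.175188 × 0.000691438) = 0.011006.
z = (0.247955 − 0.213466)/0.011006 = 0.034489/0.011006 = 3.134.
p-value = P(Z < 3.134) ≈ 0.9991.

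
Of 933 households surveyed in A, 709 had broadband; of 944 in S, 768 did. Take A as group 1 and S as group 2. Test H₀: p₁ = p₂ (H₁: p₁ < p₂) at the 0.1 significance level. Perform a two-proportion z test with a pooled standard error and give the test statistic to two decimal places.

p̂₁ = 709/933 ≈ 0.7599, p̂₂ = 768/944 ≈ 0.8136.
Pooled p̂ = (709+768)/(933+944) = 1477/1877 = 0.7869.
SE = √(p̂(1−p̂)(1/n₁+1/n₂)) = √(0.7869·0.2131·0.00213113) = √(0.000357374) = 0.0189.
z = (0.7599 − 0.8136)/0.0189 = -0.0537/0.0189 = -2.84.
p-value = P(Z < -2.838) ≈ 0.0023; since p < α = 0.1, reject H₀.

z = -2.84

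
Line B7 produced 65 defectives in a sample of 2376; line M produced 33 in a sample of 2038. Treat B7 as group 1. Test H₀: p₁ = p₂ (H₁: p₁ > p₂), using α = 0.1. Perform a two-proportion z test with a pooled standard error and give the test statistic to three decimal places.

z = 2.510

p̂₁ = 65/2376 = 0.02736, p̂₂ = 33/2038 = 0.01619.
Pooled p̂ = (65+33)/(2376+2038) = 98/4414 = 0.02220.
SE = √(0.0217092 × 0.000911553) = 0.00445.
z = (0.02736 − 0.01619)/0.00445 = 0.01117/0.00445 = 2.510.
p-value = P(Z > 2.510) ≈ 0.0060, so at α = 0.1 we reject H₀.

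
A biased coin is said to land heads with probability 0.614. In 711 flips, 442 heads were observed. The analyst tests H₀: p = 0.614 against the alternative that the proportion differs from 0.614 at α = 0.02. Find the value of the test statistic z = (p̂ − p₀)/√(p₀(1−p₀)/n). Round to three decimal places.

p̂ = 442/711 ≈ 0.621660.
Under H₀, SE = √(0.614·0.386/711) = √(0.000333339) = 0.018258.
z = (0.621660 − 0.614)/0.018258 = 0.007660/0.018258 = 0.420.
p-value = 2·P(Z > 0.420) ≈ 0.6748. With α = 0.02, fail to reject H₀.

z = 0.420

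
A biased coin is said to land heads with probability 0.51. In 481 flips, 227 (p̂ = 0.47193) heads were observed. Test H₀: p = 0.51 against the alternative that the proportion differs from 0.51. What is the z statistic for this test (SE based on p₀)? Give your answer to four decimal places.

p̂ = 227/481 = 0.471933.
SE = √(p₀(1−p₀)/n) = √(0.2499/481) = 0.022793.
z = (0.471933 − 0.51)/0.022793 = -0.038067/0.022793 = -1.6701.
p-value = 2·P(Z > 1.670) ≈ 0.0949.

z = -1.6701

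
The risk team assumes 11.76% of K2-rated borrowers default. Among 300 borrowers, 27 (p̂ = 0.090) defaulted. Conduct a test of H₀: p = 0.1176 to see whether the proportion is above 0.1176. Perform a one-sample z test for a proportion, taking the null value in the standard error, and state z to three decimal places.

p̂ = 27/300 = 0.09000.
SE = √(p₀(1−p₀)/n) = √(0.10377/300) = 0.01860.
z = (0.09000 − 0.1176)/0.01860 = -0.02760/0.01860 = -1.484.

z = -1.484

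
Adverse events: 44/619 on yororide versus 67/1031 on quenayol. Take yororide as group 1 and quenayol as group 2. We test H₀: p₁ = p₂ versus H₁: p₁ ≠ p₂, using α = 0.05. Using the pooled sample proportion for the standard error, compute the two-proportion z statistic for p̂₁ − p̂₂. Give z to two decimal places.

p̂₁ = 44/619 ≈ 0.0711, p̂₂ = 67/1031 ≈ 0.0650.
Pooled p̂ = (44+67)/(619+1031) = 111/1650 = 0.0673.
SE = √(0.0627471 × 0.00258544) = 0.0127.
z = (0.0711 − 0.0650)/0.0127 = 0.0061/0.0127 = 0.48.
Two-sided p-value ≈ 2·Φ(−0.479) = 0.6322. With α = 0.05, fail to reject H₀.

z = 0.48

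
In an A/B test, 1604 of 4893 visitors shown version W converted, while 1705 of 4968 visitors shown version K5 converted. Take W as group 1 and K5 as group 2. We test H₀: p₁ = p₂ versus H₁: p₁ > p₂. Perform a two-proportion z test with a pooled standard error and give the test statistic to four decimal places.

p̂₁ = 1604/4893 ≈ 0.3278152, p̂₂ = 1705/4968 ≈ 0.3431965.
Pooled p̂ = (1604+1705)/(4893+4968) = 3309/9861 = 0.3355643.
SE = √(0.222961 × 0.000405662) = 0.0095103.
z = (0.3278152 − 0.3431965)/0.0095103 = -0.0153813/0.0095103 = -1.6173.
p-value = P(Z > -1.617) ≈ 0.9471.

z = -1.6173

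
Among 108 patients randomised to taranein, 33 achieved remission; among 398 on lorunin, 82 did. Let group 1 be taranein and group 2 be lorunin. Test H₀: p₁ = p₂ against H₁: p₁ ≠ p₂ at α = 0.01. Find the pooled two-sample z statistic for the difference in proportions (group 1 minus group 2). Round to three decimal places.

p̂₁ = 33/108 ≈ 0.30556, p̂₂ = 82/398 ≈ 0.20603.
Pooled p̂ = (33+82)/(108+398) = 115/506 = 0.22727.
SE = √(p̂(1−p̂)(1/n₁+1/n₂)) = √(0.22727·0.77273·0.0117718) = √(0.00206737) = 0.04547.
z = (0.30556 − 0.20603)/0.04547 = 0.09953/0.04547 = 2.189.
p-value = 2·P(Z > 2.189) ≈ 0.0286, so at α = 0.01 we fail to reject H₀.

z = 2.189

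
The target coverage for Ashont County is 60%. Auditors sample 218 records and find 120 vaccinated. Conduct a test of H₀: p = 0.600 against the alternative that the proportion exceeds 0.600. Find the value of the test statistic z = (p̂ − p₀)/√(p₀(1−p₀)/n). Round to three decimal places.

p̂ = 120/218 = 0.55046.
Standard error under H₀: √(0.6×0.4/218) = 0.03318.
z = (0.55046 − 0.6)/0.03318 = -0.04954/0.03318 = -1.493.

z = -1.493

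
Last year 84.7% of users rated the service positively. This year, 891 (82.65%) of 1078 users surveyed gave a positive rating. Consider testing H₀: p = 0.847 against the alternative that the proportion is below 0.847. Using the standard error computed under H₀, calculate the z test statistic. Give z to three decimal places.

z = -1.867

p̂ = 891/1078 = 0.826531.
Standard error under H₀: √(0.847×0.153/1078) = 0.010964.
z = (0.826531 − 0.847)/0.010964 = -0.020469/0.010964 = -1.867.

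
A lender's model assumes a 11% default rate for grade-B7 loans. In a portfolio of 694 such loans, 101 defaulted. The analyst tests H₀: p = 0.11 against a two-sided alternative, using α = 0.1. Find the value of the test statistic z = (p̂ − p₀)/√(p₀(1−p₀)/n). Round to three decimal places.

z = 2.992

p̂ = 101/694 = 0.145533.
Under H₀, SE = √(0.11·0.89/694) = √(0.000141066) = 0.011877.
z = (0.145533 − 0.11)/0.011877 = 0.035533/0.011877 = 2.992.
Two-sided p-value ≈ 2·Φ(−2.992) = 0.0028; since p < α = 0.1, reject H₀.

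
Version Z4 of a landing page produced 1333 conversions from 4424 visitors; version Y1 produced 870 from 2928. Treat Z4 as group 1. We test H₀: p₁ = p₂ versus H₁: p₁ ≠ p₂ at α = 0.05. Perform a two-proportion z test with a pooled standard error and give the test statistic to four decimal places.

z = 0.3830

p̂₁ = 1333/4424 ≈ 0.301311, p̂₂ = 870/2928 ≈ 0.297131.
Pooled p̂ = (1333+870)/(4424+2928) = 2203/7352 = 0.299646.
SE = √(p̂(1−p̂)(1/n₁+1/n₂)) = √(0.299646·0.700354·0.00056757) = √(0.000119109) = 0.010914.
z = (0.301311 − 0.297131)/0.010914 = 0.004180/0.010914 = 0.3830.
p-value = 2·P(Z > 0.383) ≈ 0.7017; since p > α = 0.05, fail to reject H₀.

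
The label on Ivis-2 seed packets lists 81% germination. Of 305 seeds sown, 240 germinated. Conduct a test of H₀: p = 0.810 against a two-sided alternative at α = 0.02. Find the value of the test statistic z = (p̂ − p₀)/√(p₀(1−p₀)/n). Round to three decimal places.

p̂ = 240/305 = 0.78689.
SE = √(p₀(1−p₀)/n) = √(0.1539/305) = 0.02246.
z = (0.78689 − 0.81)/0.02246 = -0.02311/0.02246 = -1.029.
p-value = 2·P(Z > 1.029) ≈ 0.3035. With α = 0.02, fail to reject H₀.

z = -1.029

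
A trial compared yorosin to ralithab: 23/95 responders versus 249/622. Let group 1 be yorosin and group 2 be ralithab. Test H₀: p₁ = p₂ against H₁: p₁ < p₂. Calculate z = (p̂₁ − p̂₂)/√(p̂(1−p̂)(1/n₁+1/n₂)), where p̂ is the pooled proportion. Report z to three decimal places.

z = -2.960

p̂₁ = 23/95 = 0.24211, p̂₂ = 249/622 = 0.40032.
Pooled p̂ = (23+249)/(95+622) = 272/717 = 0.37936.
SE = √(p̂(1−p̂)(1/n₁+1/n₂)) = √(0.37936·0.62064·0.012134) = √(0.0028569) = 0.05345.
z = (0.24211 − 0.40032)/0.05345 = -0.15821/0.05345 = -2.960.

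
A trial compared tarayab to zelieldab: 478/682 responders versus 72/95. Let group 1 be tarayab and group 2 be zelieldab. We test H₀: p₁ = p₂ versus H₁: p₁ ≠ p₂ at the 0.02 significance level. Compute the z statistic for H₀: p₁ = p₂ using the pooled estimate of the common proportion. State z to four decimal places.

p̂₁ = 478/682 = 0.700880, p̂₂ = 72/95 = 0.757895.
Pooled p̂ = (478+72)/(682+95) = 550/777 = 0.707851.
SE = √(0.206798 × 0.0119926) = 0.049800.
z = (0.700880 − 0.757895)/0.049800 = -0.057015/0.049800 = -1.1449.
p-value = 2·P(Z > 1.145) ≈ 0.2523; since p > α = 0.02, fail to reject H₀.

z = -1.1449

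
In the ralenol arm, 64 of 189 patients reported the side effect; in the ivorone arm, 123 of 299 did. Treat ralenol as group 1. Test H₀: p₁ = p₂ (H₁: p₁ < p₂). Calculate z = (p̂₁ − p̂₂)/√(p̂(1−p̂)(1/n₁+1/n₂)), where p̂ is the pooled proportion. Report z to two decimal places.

z = -1.61

p̂₁ = 64/189 = 0.3386, p̂₂ = 123/299 = 0.4114.
Pooled p̂ = (64+123)/(189+299) = 187/488 = 0.3832.
SE = √(0.236357 × 0.00863549) = 0.0452.
z = (0.3386 − 0.4114)/0.0452 = -0.0728/0.0452 = -1.61.
p-value = P(Z < -1.610) ≈ 0.0537.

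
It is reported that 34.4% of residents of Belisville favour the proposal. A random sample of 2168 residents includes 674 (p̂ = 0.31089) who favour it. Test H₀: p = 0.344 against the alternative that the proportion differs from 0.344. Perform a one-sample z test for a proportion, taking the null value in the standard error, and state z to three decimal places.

z = -3.246

p̂ = 674/2168 ≈ 0.31089.
Under H₀, SE = √(0.344·0.656/2168) = √(0.000104089) = 0.01020.
z = (0.31089 − 0.344)/0.01020 = -0.03311/0.01020 = -3.246.
p-value = 2·P(Z > 3.246) ≈ 0.0012.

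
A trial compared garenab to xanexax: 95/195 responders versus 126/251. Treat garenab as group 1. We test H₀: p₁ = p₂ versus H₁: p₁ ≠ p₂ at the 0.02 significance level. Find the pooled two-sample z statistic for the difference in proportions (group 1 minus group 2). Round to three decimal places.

z = -0.310

p̂₁ = 95/195 = 0.48718, p̂₂ = 126/251 = 0.50199.
Pooled p̂ = (95+126)/(195+251) = 221/446 = 0.49552.
SE = √(0.24998 × 0.00911227) = 0.04773.
z = (0.48718 − 0.50199)/0.04773 = -0.01481/0.04773 = -0.310.
p-value = 2·P(Z > 0.310) ≈ 0.7563, so at α = 0.02 we fail to reject H₀.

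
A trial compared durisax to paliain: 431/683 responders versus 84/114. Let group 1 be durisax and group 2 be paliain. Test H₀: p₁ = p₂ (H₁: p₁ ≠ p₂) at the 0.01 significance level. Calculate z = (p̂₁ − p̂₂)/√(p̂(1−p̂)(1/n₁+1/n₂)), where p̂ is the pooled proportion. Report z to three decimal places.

z = -2.187

p̂₁ = 431/683 = 0.63104, p̂₂ = 84/114 = 0.73684.
Pooled p̂ = (431+84)/(683+114) = 515/797 = 0.64617.
SE = √(0.228633 × 0.0102361) = 0.04838.
z = (0.63104 − 0.73684)/0.04838 = -0.10580/0.04838 = -2.187.
p-value = 2·P(Z > 2.187) ≈ 0.0287. With α = 0.01, fail to reject H₀.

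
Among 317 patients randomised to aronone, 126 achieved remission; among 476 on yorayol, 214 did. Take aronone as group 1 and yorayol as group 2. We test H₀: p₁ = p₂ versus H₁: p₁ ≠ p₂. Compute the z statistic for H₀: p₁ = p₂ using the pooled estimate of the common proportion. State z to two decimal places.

z = -1.45

p̂₁ = 126/317 ≈ 0.3975, p̂₂ = 214/476 ≈ 0.4496.
Pooled p̂ = (126+214)/(317+476) = 340/793 = 0.4288.
SE = √(0.244924 × 0.00525541) = 0.0359.
z = (0.3975 − 0.4496)/0.0359 = -0.0521/0.0359 = -1.45.
p-value = 2·P(Z > 1.452) ≈ 0.1464.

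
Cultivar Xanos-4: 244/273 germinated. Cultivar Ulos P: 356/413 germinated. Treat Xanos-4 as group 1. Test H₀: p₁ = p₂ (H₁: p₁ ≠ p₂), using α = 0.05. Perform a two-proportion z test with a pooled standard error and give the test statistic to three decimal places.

z = 1.231

p̂₁ = 244/273 ≈ 0.893773, p̂₂ = 356/413 ≈ 0.861985.
Pooled p̂ = (244+356)/(273+413) = 600/686 = 0.874636.
SE = √(0.109648 × 0.00608431) = 0.025829.
z = (0.893773 − 0.861985)/0.025829 = 0.031788/0.025829 = 1.231.
Two-sided p-value ≈ 2·Φ(−1.231) = 0.2184. With α = 0.05, fail to reject H₀.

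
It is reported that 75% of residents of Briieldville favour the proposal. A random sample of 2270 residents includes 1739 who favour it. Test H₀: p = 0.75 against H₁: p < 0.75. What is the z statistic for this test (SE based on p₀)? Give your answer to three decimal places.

p̂ = 1739/2270 = 0.76608.
Under H₀, SE = √(0.75·0.25/2270) = √(8.25991e-05) = 0.00909.
z = (0.76608 − 0.75)/0.00909 = 0.01608/0.00909 = 1.769.

z = 1.769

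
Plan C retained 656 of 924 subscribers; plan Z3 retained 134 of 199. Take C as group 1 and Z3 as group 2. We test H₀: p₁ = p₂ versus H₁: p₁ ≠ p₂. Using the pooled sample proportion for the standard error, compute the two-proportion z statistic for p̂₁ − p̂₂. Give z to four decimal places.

z = 1.0251

p̂₁ = 656/924 ≈ 0.709957, p̂₂ = 134/199 ≈ 0.673367.
Pooled p̂ = (656+134)/(924+199) = 790/1123 = 0.703473.
SE = √(0.208599 × 0.00610738) = 0.035693.
z = (0.709957 − 0.673367)/0.035693 = 0.036590/0.035693 = 1.0251.
Two-sided p-value ≈ 2·Φ(−1.025) = 0.3053.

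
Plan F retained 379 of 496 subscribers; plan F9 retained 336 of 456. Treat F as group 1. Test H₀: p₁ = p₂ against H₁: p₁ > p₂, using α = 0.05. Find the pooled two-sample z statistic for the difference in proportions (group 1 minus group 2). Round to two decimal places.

z = 0.97

p̂₁ = 379/496 = 0.7641, p̂₂ = 336/456 = 0.7368.
Pooled p̂ = (379+336)/(496+456) = 715/952 = 0.7511.
SE = √(0.186974 × 0.00420911) = 0.0281.
z = (0.7641 − 0.7368)/0.0281 = 0.0273/0.0281 = 0.97.
p-value = P(Z > 0.972) ≈ 0.1655; since p > α = 0.05, fail to reject H₀.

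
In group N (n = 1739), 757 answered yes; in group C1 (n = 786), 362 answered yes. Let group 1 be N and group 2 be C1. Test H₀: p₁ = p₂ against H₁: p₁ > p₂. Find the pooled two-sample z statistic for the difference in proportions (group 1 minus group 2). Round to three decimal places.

z = -1.183

p̂₁ = 757/1739 = 0.43531, p̂₂ = 362/786 = 0.46056.
Pooled p̂ = (757+362)/(1739+786) = 1119/2525 = 0.44317.
SE = √(0.24677 × 0.00184731) = 0.02135.
z = (0.43531 − 0.46056)/0.02135 = -0.02525/0.02135 = -1.183.
p-value = P(Z > -1.183) ≈ 0.8815.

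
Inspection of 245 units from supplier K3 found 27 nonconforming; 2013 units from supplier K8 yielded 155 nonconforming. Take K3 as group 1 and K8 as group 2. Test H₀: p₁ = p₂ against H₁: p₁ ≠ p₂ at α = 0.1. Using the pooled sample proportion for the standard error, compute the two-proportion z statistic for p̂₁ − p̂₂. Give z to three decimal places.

p̂₁ = 27/245 ≈ 0.110204, p̂₂ = 155/2013 ≈ 0.077000.
Pooled p̂ = (27+155)/(245+2013) = 182/2258 = 0.080602.
SE = √(p̂(1−p̂)(1/n₁+1/n₂)) = √(0.080602·0.919398·0.0045784) = √(0.000339285) = 0.018420.
z = (0.110204 − 0.077000)/0.018420 = 0.033204/0.018420 = 1.803.
p-value = 2·P(Z > 1.803) ≈ 0.0714. With α = 0.1, reject H₀.

z = 1.803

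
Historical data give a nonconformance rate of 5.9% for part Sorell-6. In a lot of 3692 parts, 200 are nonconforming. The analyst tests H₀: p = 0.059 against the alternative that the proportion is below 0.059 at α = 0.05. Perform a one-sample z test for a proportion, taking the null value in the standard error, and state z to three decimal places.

z = -1.245

p̂ = 200/3692 = 0.05417.
SE = √(p₀(1−p₀)/n) = √(0.055519/3692) = 0.00388.
z = (0.05417 − 0.059)/0.00388 = -0.00483/0.00388 = -1.245.
p-value = P(Z < -1.245) ≈ 0.1065; since p > α = 0.05, fail to reject H₀.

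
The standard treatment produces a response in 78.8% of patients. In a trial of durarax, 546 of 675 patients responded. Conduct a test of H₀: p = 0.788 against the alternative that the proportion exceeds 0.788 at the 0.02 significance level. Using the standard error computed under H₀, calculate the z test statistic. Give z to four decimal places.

z = 1.3278

p̂ = 546/675 ≈ 0.808889.
Standard error under H₀: √(0.788×0.212/675) = 0.015732.
z = (0.808889 − 0.788)/0.015732 = 0.020889/0.015732 = 1.3278.
p-value = P(Z > 1.328) ≈ 0.0921; since p > α = 0.02, fail to reject H₀.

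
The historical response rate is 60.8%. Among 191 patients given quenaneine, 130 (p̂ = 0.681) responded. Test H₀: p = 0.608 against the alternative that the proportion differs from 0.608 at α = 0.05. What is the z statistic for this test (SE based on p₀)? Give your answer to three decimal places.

z = 2.056

p̂ = 130/191 ≈ 0.68063.
Under H₀, SE = √(0.608·0.392/191) = √(0.00124783) = 0.03532.
z = (0.68063 − 0.608)/0.03532 = 0.07263/0.03532 = 2.056.
p-value = 2·P(Z > 2.056) ≈ 0.0398, so at α = 0.05 we reject H₀.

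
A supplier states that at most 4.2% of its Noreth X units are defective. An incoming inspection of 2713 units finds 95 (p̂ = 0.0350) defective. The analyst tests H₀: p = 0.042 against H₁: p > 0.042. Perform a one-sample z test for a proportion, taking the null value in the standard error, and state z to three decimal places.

p̂ = 95/2713 = 0.03502.
Standard error under H₀: √(0.042×0.958/2713) = 0.00385.
z = (0.03502 − 0.042)/0.00385 = -0.00698/0.00385 = -1.813.
p-value = P(Z > -1.813) ≈ 0.9651.

z = -1.813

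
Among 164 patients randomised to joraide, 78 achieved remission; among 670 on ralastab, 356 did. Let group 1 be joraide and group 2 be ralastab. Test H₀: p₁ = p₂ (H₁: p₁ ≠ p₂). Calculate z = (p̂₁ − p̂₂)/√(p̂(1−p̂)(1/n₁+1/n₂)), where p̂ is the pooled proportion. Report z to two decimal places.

p̂₁ = 78/164 ≈ 0.4756, p̂₂ = 356/670 ≈ 0.5313.
Pooled p̂ = (78+356)/(164+670) = 434/834 = 0.5204.
SE = √(p̂(1−p̂)(1/n₁+1/n₂)) = √(0.5204·0.4796·0.0075901) = √(0.00189437) = 0.0435.
z = (0.4756 − 0.5313)/0.0435 = -0.0557/0.0435 = -1.28.

z = -1.28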